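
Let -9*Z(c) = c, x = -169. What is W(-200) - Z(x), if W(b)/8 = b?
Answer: -14569/9 ≈ -1618.8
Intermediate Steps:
Z(c) = -c/9
W(b) = 8*b
W(-200) - Z(x) = 8*(-200) - (-1)*(-169)/9 = -1600 - 1*169/9 = -1600 - 169/9 = -14569/9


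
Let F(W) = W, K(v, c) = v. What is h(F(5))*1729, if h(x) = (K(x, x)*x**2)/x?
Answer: 43225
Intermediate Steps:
h(x) = x**2 (h(x) = (x*x**2)/x = x**3/x = x**2)
h(F(5))*1729 = 5**2*1729 = 25*1729 = 43225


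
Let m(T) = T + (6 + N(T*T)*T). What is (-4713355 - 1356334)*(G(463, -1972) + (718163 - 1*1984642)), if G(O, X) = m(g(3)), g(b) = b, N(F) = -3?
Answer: 7687133655031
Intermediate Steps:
m(T) = 6 - 2*T (m(T) = T + (6 - 3*T) = 6 - 2*T)
G(O, X) = 0 (G(O, X) = 6 - 2*3 = 6 - 6 = 0)
(-4713355 - 1356334)*(G(463, -1972) + (718163 - 1*1984642)) = (-4713355 - 1356334)*(0 + (718163 - 1*1984642)) = -6069689*(0 + (718163 - 1984642)) = -6069689*(0 - 1266479) = -6069689*(-1266479) = 7687133655031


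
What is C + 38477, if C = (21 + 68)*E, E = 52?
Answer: 43105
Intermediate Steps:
C = 4628 (C = (21 + 68)*52 = 89*52 = 4628)
C + 38477 = 4628 + 38477 = 43105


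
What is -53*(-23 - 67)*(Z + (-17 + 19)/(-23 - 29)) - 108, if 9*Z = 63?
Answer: 430281/13 ≈ 33099.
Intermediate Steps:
Z = 7 (Z = (⅑)*63 = 7)
-53*(-23 - 67)*(Z + (-17 + 19)/(-23 - 29)) - 108 = -53*(-23 - 67)*(7 + (-17 + 19)/(-23 - 29)) - 108 = -(-4770)*(7 + 2/(-52)) - 108 = -(-4770)*(7 + 2*(-1/52)) - 108 = -(-4770)*(7 - 1/26) - 108 = -(-4770)*181/26 - 108 = -53*(-8145/13) - 108 = 431685/13 - 108 = 430281/13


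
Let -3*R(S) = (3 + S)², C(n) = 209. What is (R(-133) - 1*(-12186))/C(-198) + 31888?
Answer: 20013434/627 ≈ 31919.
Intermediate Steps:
R(S) = -(3 + S)²/3
(R(-133) - 1*(-12186))/C(-198) + 31888 = (-(3 - 133)²/3 - 1*(-12186))/209 + 31888 = (-⅓*(-130)² + 12186)*(1/209) + 31888 = (-⅓*16900 + 12186)*(1/209) + 31888 = (-16900/3 + 12186)*(1/209) + 31888 = (19658/3)*(1/209) + 31888 = 19658/627 + 31888 = 20013434/627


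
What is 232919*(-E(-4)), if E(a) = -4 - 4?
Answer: 1863352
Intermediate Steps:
E(a) = -8
232919*(-E(-4)) = 232919*(-1*(-8)) = 232919*8 = 1863352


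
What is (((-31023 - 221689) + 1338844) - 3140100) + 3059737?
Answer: 1005769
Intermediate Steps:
(((-31023 - 221689) + 1338844) - 3140100) + 3059737 = ((-252712 + 1338844) - 3140100) + 3059737 = (1086132 - 3140100) + 3059737 = -2053968 + 3059737 = 1005769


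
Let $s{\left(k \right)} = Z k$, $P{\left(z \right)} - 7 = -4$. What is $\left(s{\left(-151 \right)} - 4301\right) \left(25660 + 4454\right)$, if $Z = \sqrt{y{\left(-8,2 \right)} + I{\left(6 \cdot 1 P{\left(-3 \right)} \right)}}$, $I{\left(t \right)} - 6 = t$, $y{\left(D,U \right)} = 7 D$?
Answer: $-129520314 - 18188856 i \sqrt{2} \approx -1.2952 \cdot 10^{8} - 2.5723 \cdot 10^{7} i$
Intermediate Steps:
$P{\left(z \right)} = 3$ ($P{\left(z \right)} = 7 - 4 = 3$)
$I{\left(t \right)} = 6 + t$
$Z = 4 i \sqrt{2}$ ($Z = \sqrt{7 \left(-8\right) + \left(6 + 6 \cdot 1 \cdot 3\right)} = \sqrt{-56 + \left(6 + 6 \cdot 3\right)} = \sqrt{-56 + \left(6 + 18\right)} = \sqrt{-56 + 24} = \sqrt{-32} = 4 i \sqrt{2} \approx 5.6569 i$)
$s{\left(k \right)} = 4 i k \sqrt{2}$ ($s{\left(k \right)} = 4 i \sqrt{2} k = 4 i k \sqrt{2}$)
$\left(s{\left(-151 \right)} - 4301\right) \left(25660 + 4454\right) = \left(4 i \left(-151\right) \sqrt{2} - 4301\right) \left(25660 + 4454\right) = \left(- 604 i \sqrt{2} - 4301\right) 30114 = \left(-4301 - 604 i \sqrt{2}\right) 30114 = -129520314 - 18188856 i \sqrt{2}$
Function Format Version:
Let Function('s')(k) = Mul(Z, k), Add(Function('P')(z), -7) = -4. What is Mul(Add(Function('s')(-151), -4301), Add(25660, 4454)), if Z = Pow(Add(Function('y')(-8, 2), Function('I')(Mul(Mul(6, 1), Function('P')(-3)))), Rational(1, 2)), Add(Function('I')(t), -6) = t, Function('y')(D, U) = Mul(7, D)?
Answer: Add(-129520314, Mul(-18188856, I, Pow(2, Rational(1, 2)))) ≈ Add(-1.2952e+8, Mul(-2.5723e+7, I))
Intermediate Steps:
Function('P')(z) = 3 (Function('P')(z) = Add(7, -4) = 3)
Function('I')(t) = Add(6, t)
Z = Mul(4, I, Pow(2, Rational(1, 2))) (Z = Pow(Add(Mul(7, -8), Add(6, Mul(Mul(6, 1), 3))), Rational(1, 2)) = Pow(Add(-56, Add(6, Mul(6, 3))), Rational(1, 2)) = Pow(Add(-56, Add(6, 18)), Rational(1, 2)) = Pow(Add(-56, 24), Rational(1, 2)) = Pow(-32, Rational(1, 2)) = Mul(4, I, Pow(2, Rational(1, 2))) ≈ Mul(5.6569, I))
Function('s')(k) = Mul(4, I, k, Pow(2, Rational(1, 2))) (Function('s')(k) = Mul(Mul(4, I, Pow(2, Rational(1, 2))), k) = Mul(4, I, k, Pow(2, Rational(1, 2))))
Mul(Add(Function('s')(-151), -4301), Add(25660, 4454)) = Mul(Add(Mul(4, I, -151, Pow(2, Rational(1, 2))), -4301), Add(25660, 4454)) = Mul(Add(Mul(-604, I, Pow(2, Rational(1, 2))), -4301), 30114) = Mul(Add(-4301, Mul(-604, I, Pow(2, Rational(1, 2)))), 30114) = Add(-129520314, Mul(-18188856, I, Pow(2, Rational(1, 2))))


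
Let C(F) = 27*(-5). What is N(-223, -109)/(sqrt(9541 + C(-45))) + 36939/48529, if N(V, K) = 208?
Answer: 36939/48529 + 104*sqrt(9406)/4703 ≈ 2.9058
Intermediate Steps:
C(F) = -135
N(-223, -109)/(sqrt(9541 + C(-45))) + 36939/48529 = 208/(sqrt(9541 - 135)) + 36939/48529 = 208/(sqrt(9406)) + 36939*(1/48529) = 208*(sqrt(9406)/9406) + 36939/48529 = 104*sqrt(9406)/4703 + 36939/48529 = 36939/48529 + 104*sqrt(9406)/4703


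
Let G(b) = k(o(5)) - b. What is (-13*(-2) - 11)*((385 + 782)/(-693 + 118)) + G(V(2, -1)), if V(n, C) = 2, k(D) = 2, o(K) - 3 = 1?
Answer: -3501/115 ≈ -30.443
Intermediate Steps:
o(K) = 4 (o(K) = 3 + 1 = 4)
G(b) = 2 - b
(-13*(-2) - 11)*((385 + 782)/(-693 + 118)) + G(V(2, -1)) = (-13*(-2) - 11)*((385 + 782)/(-693 + 118)) + (2 - 1*2) = (26 - 11)*(1167/(-575)) + (2 - 2) = 15*(1167*(-1/575)) + 0 = 15*(-1167/575) + 0 = -3501/115 + 0 = -3501/115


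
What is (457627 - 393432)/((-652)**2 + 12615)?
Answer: 64195/437719 ≈ 0.14666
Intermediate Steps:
(457627 - 393432)/((-652)**2 + 12615) = 64195/(425104 + 12615) = 64195/437719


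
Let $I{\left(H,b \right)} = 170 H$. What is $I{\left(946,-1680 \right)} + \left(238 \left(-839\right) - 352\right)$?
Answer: $-39214$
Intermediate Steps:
$I{\left(946,-1680 \right)} + \left(238 \left(-839\right) - 352\right) = 170 \cdot 946 + \left(238 \left(-839\right) - 352\right) = 160820 - 200034 = -39214$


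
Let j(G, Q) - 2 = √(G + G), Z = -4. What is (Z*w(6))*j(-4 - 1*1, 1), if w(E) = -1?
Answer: 8 + 4*I*√10 ≈ 8.0 + 12.649*I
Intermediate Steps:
j(G, Q) = 2 + √2*√G (j(G, Q) = 2 + √(G + G) = 2 + √(2*G) = 2 + √2*√G)
(Z*w(6))*j(-4 - 1*1, 1) = (-4*(-1))*(2 + √2*√(-4 - 1*1)) = 4*(2 + √2*√(-4 - 1)) = 4*(2 + √2*√(-5)) = 4*(2 + √2*(I*√5)) = 4*(2 + I*√10) = 8 + 4*I*√10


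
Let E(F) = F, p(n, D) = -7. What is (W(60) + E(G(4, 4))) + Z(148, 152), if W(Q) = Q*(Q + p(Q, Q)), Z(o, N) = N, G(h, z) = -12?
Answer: 3320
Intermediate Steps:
W(Q) = Q*(-7 + Q) (W(Q) = Q*(Q - 7) = Q*(-7 + Q))
(W(60) + E(G(4, 4))) + Z(148, 152) = (60*(-7 + 60) - 12) + 152 = (60*53 - 12) + 152 = (3180 - 12) + 152 = 3168 + 152 = 3320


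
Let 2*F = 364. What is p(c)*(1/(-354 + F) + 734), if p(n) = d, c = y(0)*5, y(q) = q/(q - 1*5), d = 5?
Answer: 631235/172 ≈ 3670.0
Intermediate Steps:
y(q) = q/(-5 + q) (y(q) = q/(q - 5) = q/(-5 + q))
F = 182 (F = (1/2)*364 = 182)
c = 0 (c = (0/(-5 + 0))*5 = (0/(-5))*5 = (0*(-1/5))*5 = 0*5 = 0)
p(n) = 5
p(c)*(1/(-354 + F) + 734) = 5*(1/(-354 + 182) + 734) = 5*(1/(-172) + 734) = 5*(-1/172 + 734) = 5*(126247/172) = 631235/172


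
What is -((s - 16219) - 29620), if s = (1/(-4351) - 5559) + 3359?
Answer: 209017690/4351 ≈ 48039.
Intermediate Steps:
s = -9572201/4351 (s = (-1/4351 - 5559) + 3359 = -24187210/4351 + 3359 = -9572201/4351 ≈ -2200.0)
-((s - 16219) - 29620) = -((-9572201/4351 - 16219) - 29620) = -(-80141070/4351 - 29620) = -1*(-209017690/4351) = 209017690/4351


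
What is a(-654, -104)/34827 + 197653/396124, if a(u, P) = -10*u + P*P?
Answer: 13758789175/13795810548 ≈ 0.99732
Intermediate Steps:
a(u, P) = P**2 - 10*u (a(u, P) = -10*u + P**2 = P**2 - 10*u)
a(-654, -104)/34827 + 197653/396124 = ((-104)**2 - 10*(-654))/34827 + 197653/396124 = (10816 + 6540)*(1/34827) + 197653*(1/396124) = 17356*(1/34827) + 197653/396124 = 17356/34827 + 197653/396124 = 13758789175/13795810548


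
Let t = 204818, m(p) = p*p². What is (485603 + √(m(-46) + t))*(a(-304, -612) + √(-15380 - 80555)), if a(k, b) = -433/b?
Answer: (433 + 612*I*√95935)*(485603 + √107482)/612 ≈ 3.438e+5 + 1.5051e+8*I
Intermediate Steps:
m(p) = p³
(485603 + √(m(-46) + t))*(a(-304, -612) + √(-15380 - 80555)) = (485603 + √((-46)³ + 204818))*(-433/(-612) + √(-15380 - 80555)) = (485603 + √(-97336 + 204818))*(-433*(-1/612) + √(-95935)) = (485603 + √107482)*(433/612 + I*√95935)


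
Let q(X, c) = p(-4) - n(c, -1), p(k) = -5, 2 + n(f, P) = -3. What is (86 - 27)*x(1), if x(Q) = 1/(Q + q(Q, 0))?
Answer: 59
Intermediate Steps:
n(f, P) = -5 (n(f, P) = -2 - 3 = -5)
q(X, c) = 0 (q(X, c) = -5 - 1*(-5) = -5 + 5 = 0)
x(Q) = 1/Q (x(Q) = 1/(Q + 0) = 1/Q)
(86 - 27)*x(1) = (86 - 27)/1 = 59*1 = 59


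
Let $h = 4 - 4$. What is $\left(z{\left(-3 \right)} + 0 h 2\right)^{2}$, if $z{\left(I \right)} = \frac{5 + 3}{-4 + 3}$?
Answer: $64$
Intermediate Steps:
$h = 0$ ($h = 4 - 4 = 0$)
$z{\left(I \right)} = -8$ ($z{\left(I \right)} = \frac{8}{-1} = 8 \left(-1\right) = -8$)
$\left(z{\left(-3 \right)} + 0 h 2\right)^{2} = \left(-8 + 0 \cdot 0 \cdot 2\right)^{2} = \left(-8 + 0 \cdot 2\right)^{2} = \left(-8 + 0\right)^{2} = \left(-8\right)^{2} = 64$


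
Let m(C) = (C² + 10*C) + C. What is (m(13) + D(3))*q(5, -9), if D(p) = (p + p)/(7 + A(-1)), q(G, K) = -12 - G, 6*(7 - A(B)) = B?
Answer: -26556/5 ≈ -5311.2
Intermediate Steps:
A(B) = 7 - B/6
D(p) = 12*p/85 (D(p) = (p + p)/(7 + (7 - ⅙*(-1))) = (2*p)/(7 + (7 + ⅙)) = (2*p)/(7 + 43/6) = (2*p)/(85/6) = (2*p)*(6/85) = 12*p/85)
m(C) = C² + 11*C
(m(13) + D(3))*q(5, -9) = (13*(11 + 13) + (12/85)*3)*(-12 - 1*5) = (13*24 + 36/85)*(-12 - 5) = (312 + 36/85)*(-17) = (26556/85)*(-17) = -26556/5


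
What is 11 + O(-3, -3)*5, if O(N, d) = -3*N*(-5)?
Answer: -214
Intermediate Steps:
O(N, d) = 15*N
11 + O(-3, -3)*5 = 11 + (15*(-3))*5 = 11 - 45*5 = 11 - 225 = -214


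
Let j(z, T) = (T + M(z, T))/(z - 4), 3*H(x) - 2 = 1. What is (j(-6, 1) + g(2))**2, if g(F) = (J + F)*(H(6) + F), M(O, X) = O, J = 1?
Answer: 361/4 ≈ 90.250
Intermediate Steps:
H(x) = 1 (H(x) = 2/3 + (1/3)*1 = 2/3 + 1/3 = 1)
g(F) = (1 + F)**2 (g(F) = (1 + F)*(1 + F) = (1 + F)**2)
j(z, T) = (T + z)/(-4 + z) (j(z, T) = (T + z)/(z - 4) = (T + z)/(-4 + z))
(j(-6, 1) + g(2))**2 = ((1 - 6)/(-4 - 6) + (1 + 2**2 + 2*2))**2 = (-5/(-10) + (1 + 4 + 4))**2 = (-1/10*(-5) + 9)**2 = (1/2 + 9)**2 = (19/2)**2 = 361/4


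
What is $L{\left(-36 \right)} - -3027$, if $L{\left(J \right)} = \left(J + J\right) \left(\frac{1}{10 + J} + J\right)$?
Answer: $\frac{73083}{13} \approx 5621.8$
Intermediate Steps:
$L{\left(J \right)} = 2 J \left(J + \frac{1}{10 + J}\right)$
$L{\left(-36 \right)} - -3027 = 2 \left(-36\right) \frac{1}{10 - 36} \left(1 + \left(-36\right)^{2} + 10 \left(-36\right)\right) - -3027 = 2 \left(-36\right) \frac{1}{-26} \left(1 + 1296 - 360\right) + 3027 = 2 \left(-36\right) \left(- \frac{1}{26}\right) 937 + 3027 = \frac{33732}{13} + 3027 = \frac{73083}{13}$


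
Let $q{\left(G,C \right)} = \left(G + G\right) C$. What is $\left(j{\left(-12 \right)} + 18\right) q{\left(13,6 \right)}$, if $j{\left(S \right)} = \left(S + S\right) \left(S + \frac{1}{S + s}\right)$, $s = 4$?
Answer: $48204$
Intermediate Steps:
$q{\left(G,C \right)} = 2 C G$ ($q{\left(G,C \right)} = 2 G C = 2 C G$)
$j{\left(S \right)} = 2 S \left(S + \frac{1}{4 + S}\right)$ ($j{\left(S \right)} = \left(S + S\right) \left(S + \frac{1}{S + 4}\right) = 2 S \left(S + \frac{1}{4 + S}\right)$)
$\left(j{\left(-12 \right)} + 18\right) q{\left(13,6 \right)} = \left(2 \left(-12\right) \frac{1}{4 - 12} \left(1 + \left(-12\right)^{2} + 4 \left(-12\right)\right) + 18\right) 2 \cdot 6 \cdot 13 = \left(2 \left(-12\right) \frac{1}{-8} \left(1 + 144 - 48\right) + 18\right) 156 = \left(2 \left(-12\right) \left(- \frac{1}{8}\right) 97 + 18\right) 156 = \left(291 + 18\right) 156 = 309 \cdot 156 = 48204$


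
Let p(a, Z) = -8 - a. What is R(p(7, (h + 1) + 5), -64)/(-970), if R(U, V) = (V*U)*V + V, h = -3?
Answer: 30752/485 ≈ 63.406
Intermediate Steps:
R(U, V) = V + U*V**2 (R(U, V) = (U*V)*V + V = U*V**2 + V = V + U*V**2)
R(p(7, (h + 1) + 5), -64)/(-970) = -64*(1 + (-8 - 1*7)*(-64))/(-970) = -64*(1 + (-8 - 7)*(-64))*(-1/970) = -64*(1 - 15*(-64))*(-1/970) = -64*(1 + 960)*(-1/970) = -64*961*(-1/970) = -61504*(-1/970) = 30752/485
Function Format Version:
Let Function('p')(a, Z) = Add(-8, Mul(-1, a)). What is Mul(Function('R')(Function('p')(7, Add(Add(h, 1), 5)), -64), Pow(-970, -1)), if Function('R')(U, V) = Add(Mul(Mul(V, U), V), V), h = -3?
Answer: Rational(30752, 485) ≈ 63.406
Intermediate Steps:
Function('R')(U, V) = Add(V, Mul(U, Pow(V, 2))) (Function('R')(U, V) = Add(Mul(Mul(U, V), V), V) = Add(Mul(U, Pow(V, 2)), V) = Add(V, Mul(U, Pow(V, 2))))
Mul(Function('R')(Function('p')(7, Add(Add(h, 1), 5)), -64), Pow(-970, -1)) = Mul(Mul(-64, Add(1, Mul(Add(-8, Mul(-1, 7)), -64))), Pow(-970, -1)) = Mul(Mul(-64, Add(1, Mul(Add(-8, -7), -64))), Rational(-1, 970)) = Mul(Mul(-64, Add(1, Mul(-15, -64))), Rational(-1, 970)) = Mul(Mul(-64, Add(1, 960)), Rational(-1, 970)) = Mul(Mul(-64, 961), Rational(-1, 970)) = Mul(-61504, Rational(-1, 970)) = Rational(30752, 485)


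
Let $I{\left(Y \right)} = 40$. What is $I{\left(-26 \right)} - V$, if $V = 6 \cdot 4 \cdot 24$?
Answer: $-536$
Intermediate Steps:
$V = 576$ ($V = 24 \cdot 24 = 576$)
$I{\left(-26 \right)} - V = 40 - 576 = -536$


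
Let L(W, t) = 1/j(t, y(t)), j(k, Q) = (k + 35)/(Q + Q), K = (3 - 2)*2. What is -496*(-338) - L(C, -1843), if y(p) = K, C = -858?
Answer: 75776897/452 ≈ 1.6765e+5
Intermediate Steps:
K = 2 (K = 1*2 = 2)
y(p) = 2
j(k, Q) = (35 + k)/(2*Q) (j(k, Q) = (35 + k)/((2*Q)) = (35 + k)*(1/(2*Q)) = (35 + k)/(2*Q))
L(W, t) = 1/(35/4 + t/4) (L(W, t) = 1/((1/2)*(35 + t)/2) = 1/((1/2)*(1/2)*(35 + t)) = 1/(35/4 + t/4))
-496*(-338) - L(C, -1843) = -496*(-338) - 4/(35 - 1843) = 167648 - 4/(-1808) = 167648 - 4*(-1)/1808 = 167648 - 1*(-1/452) = 167648 + 1/452 = 75776897/452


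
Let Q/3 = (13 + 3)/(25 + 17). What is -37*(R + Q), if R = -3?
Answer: 481/7 ≈ 68.714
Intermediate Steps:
Q = 8/7 (Q = 3*((13 + 3)/(25 + 17)) = 3*(16/42) = 3*(16*(1/42)) = 3*(8/21) = 8/7 ≈ 1.1429)
-37*(R + Q) = -37*(-3 + 8/7) = -37*(-13/7) = 481/7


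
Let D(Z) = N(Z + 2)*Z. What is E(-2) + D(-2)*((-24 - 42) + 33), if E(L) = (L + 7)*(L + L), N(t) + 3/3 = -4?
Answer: -350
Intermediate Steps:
N(t) = -5 (N(t) = -1 - 4 = -5)
D(Z) = -5*Z
E(L) = 2*L*(7 + L) (E(L) = (7 + L)*(2*L) = 2*L*(7 + L))
E(-2) + D(-2)*((-24 - 42) + 33) = 2*(-2)*(7 - 2) + (-5*(-2))*((-24 - 42) + 33) = 2*(-2)*5 + 10*(-66 + 33) = -20 + 10*(-33) = -20 - 330 = -350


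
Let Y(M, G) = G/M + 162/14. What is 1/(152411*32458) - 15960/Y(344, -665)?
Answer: -190119839112796631/114813907327742 ≈ -1655.9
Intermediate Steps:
Y(M, G) = 81/7 + G/M (Y(M, G) = G/M + 162*(1/14) = G/M + 81/7 = 81/7 + G/M)
1/(152411*32458) - 15960/Y(344, -665) = 1/(152411*32458) - 15960/(81/7 - 665/344) = (1/152411)*(1/32458) - 15960/(81/7 - 665*1/344) = 1/4946956238 - 15960/(81/7 - 665/344) = 1/4946956238 - 15960/23209/2408 = 1/4946956238 - 15960*2408/23209 = 1/4946956238 - 38431680/23209 = -190119839112796631/114813907327742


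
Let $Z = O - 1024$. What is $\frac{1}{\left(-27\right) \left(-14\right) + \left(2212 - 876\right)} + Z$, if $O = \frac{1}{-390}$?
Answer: $- \frac{171126091}{167115} \approx -1024.0$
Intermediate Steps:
$O = - \frac{1}{390} \approx -0.0025641$
$Z = - \frac{399361}{390}$ ($Z = - \frac{1}{390} - 1024 = - \frac{399361}{390} \approx -1024.0$)
$\frac{1}{\left(-27\right) \left(-14\right) + \left(2212 - 876\right)} + Z = \frac{1}{\left(-27\right) \left(-14\right) + \left(2212 - 876\right)} - \frac{399361}{390} = \frac{1}{378 + 1336} - \frac{399361}{390} = \frac{1}{1714} - \frac{399361}{390} = - \frac{171126091}{167115}$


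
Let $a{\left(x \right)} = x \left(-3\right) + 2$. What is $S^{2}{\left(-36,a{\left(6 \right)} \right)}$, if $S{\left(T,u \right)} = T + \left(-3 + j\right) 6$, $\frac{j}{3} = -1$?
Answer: $5184$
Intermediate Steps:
$j = -3$ ($j = 3 \left(-1\right) = -3$)
$a{\left(x \right)} = 2 - 3 x$ ($a{\left(x \right)} = - 3 x + 2 = 2 - 3 x$)
$S{\left(T,u \right)} = -36 + T$ ($S{\left(T,u \right)} = T + \left(-3 - 3\right) 6 = T - 36 = -36 + T$)
$S^{2}{\left(-36,a{\left(6 \right)} \right)} = \left(-36 - 36\right)^{2} = \left(-72\right)^{2} = 5184$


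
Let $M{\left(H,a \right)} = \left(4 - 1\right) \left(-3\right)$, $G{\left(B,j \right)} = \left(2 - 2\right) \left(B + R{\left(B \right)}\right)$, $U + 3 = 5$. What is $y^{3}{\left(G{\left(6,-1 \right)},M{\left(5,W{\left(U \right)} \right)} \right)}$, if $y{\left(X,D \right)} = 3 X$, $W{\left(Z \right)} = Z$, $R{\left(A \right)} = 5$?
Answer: $0$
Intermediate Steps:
$U = 2$ ($U = -3 + 5 = 2$)
$G{\left(B,j \right)} = 0$ ($G{\left(B,j \right)} = \left(2 - 2\right) \left(B + 5\right) = 0 \left(5 + B\right) = 0$)
$M{\left(H,a \right)} = -9$ ($M{\left(H,a \right)} = 3 \left(-3\right) = -9$)
$y^{3}{\left(G{\left(6,-1 \right)},M{\left(5,W{\left(U \right)} \right)} \right)} = \left(3 \cdot 0\right)^{3} = 0^{3} = 0$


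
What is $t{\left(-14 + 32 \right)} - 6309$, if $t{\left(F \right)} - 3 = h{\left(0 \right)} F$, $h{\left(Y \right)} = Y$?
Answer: $-6306$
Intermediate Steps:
$t{\left(F \right)} = 3$ ($t{\left(F \right)} = 3 + 0 F = 3 + 0 = 3$)
$t{\left(-14 + 32 \right)} - 6309 = 3 - 6309 = -6306$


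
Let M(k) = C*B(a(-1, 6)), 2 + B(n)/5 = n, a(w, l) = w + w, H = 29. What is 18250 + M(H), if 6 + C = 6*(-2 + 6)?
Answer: 17890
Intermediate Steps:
a(w, l) = 2*w
C = 18 (C = -6 + 6*(-2 + 6) = -6 + 6*4 = -6 + 24 = 18)
B(n) = -10 + 5*n
M(k) = -360 (M(k) = 18*(-10 + 5*(2*(-1))) = 18*(-10 + 5*(-2)) = 18*(-10 - 10) = 18*(-20) = -360)
18250 + M(H) = 18250 - 360 = 17890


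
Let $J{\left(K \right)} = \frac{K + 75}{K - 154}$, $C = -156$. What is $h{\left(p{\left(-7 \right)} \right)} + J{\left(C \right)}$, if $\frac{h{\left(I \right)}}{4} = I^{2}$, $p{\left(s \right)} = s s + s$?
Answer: $\frac{2187441}{310} \approx 7056.3$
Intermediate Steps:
$p{\left(s \right)} = s + s^{2}$ ($p{\left(s \right)} = s^{2} + s = s + s^{2}$)
$h{\left(I \right)} = 4 I^{2}$
$J{\left(K \right)} = \frac{75 + K}{-154 + K}$
$h{\left(p{\left(-7 \right)} \right)} + J{\left(C \right)} = 4 \left(- 7 \left(1 - 7\right)\right)^{2} + \frac{75 - 156}{-154 - 156} = 4 \left(\left(-7\right) \left(-6\right)\right)^{2} + \frac{1}{-310} \left(-81\right) = 4 \cdot 42^{2} - - \frac{81}{310} = 4 \cdot 1764 + \frac{81}{310} = 7056 + \frac{81}{310} = \frac{2187441}{310}$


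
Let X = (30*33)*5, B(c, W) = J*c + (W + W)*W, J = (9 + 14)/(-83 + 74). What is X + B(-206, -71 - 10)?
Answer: 167386/9 ≈ 18598.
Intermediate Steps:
J = -23/9 (J = 23/(-9) = 23*(-1/9) = -23/9 ≈ -2.5556)
B(c, W) = 2*W**2 - 23*c/9 (B(c, W) = -23*c/9 + (W + W)*W = -23*c/9 + (2*W)*W = -23*c/9 + 2*W**2 = 2*W**2 - 23*c/9)
X = 4950 (X = 990*5 = 4950)
X + B(-206, -71 - 10) = 4950 + (2*(-71 - 10)**2 - 23/9*(-206)) = 4950 + (2*(-81)**2 + 4738/9) = 4950 + (2*6561 + 4738/9) = 4950 + (13122 + 4738/9) = 4950 + 122836/9 = 167386/9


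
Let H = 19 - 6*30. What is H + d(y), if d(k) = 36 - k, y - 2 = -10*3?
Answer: -97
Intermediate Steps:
y = -28 (y = 2 - 10*3 = 2 - 30 = -28)
H = -161 (H = 19 - 180 = -161)
H + d(y) = -161 + (36 - 1*(-28)) = -161 + (36 + 28) = -161 + 64 = -97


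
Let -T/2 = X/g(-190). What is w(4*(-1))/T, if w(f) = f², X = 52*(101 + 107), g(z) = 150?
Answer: -75/676 ≈ -0.11095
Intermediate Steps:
X = 10816 (X = 52*208 = 10816)
T = -10816/75 (T = -21632/150 = -2*5408/75 = -10816/75 ≈ -144.21)
w(4*(-1))/T = (4*(-1))²/(-10816/75) = (-4)²*(-75/10816) = 16*(-75/10816) = -75/676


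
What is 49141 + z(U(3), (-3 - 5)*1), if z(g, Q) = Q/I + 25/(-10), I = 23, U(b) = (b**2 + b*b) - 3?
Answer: 2260355/46 ≈ 49138.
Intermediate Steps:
U(b) = -3 + 2*b**2 (U(b) = (b**2 + b**2) - 3 = 2*b**2 - 3 = -3 + 2*b**2)
z(g, Q) = -5/2 + Q/23 (z(g, Q) = Q/23 + 25/(-10) = Q*(1/23) + 25*(-1/10) = Q/23 - 5/2 = -5/2 + Q/23)
49141 + z(U(3), (-3 - 5)*1) = 49141 + (-5/2 + ((-3 - 5)*1)/23) = 49141 + (-5/2 + (-8*1)/23) = 49141 + (-5/2 + (1/23)*(-8)) = 49141 + (-5/2 - 8/23) = 49141 - 131/46 = 2260355/46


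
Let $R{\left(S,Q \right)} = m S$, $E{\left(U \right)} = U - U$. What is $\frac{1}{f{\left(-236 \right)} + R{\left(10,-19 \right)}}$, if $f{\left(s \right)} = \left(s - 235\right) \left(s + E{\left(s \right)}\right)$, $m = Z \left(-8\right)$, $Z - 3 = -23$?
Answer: $\frac{1}{112756} \approx 8.8687 \cdot 10^{-6}$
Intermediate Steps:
$Z = -20$ ($Z = 3 - 23 = -20$)
$E{\left(U \right)} = 0$
$m = 160$ ($m = \left(-20\right) \left(-8\right) = 160$)
$R{\left(S,Q \right)} = 160 S$
$f{\left(s \right)} = s \left(-235 + s\right)$ ($f{\left(s \right)} = \left(s - 235\right) \left(s + 0\right) = \left(-235 + s\right) s = s \left(-235 + s\right)$)
$\frac{1}{f{\left(-236 \right)} + R{\left(10,-19 \right)}} = \frac{1}{- 236 \left(-235 - 236\right) + 160 \cdot 10} = \frac{1}{\left(-236\right) \left(-471\right) + 1600} = \frac{1}{111156 + 1600} = \frac{1}{112756}$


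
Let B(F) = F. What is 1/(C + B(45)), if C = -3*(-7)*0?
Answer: 1/45 ≈ 0.022222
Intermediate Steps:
C = 0 (C = 21*0 = 0)
1/(C + B(45)) = 1/(0 + 45) = 1/45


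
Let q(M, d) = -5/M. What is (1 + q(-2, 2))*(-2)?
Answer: -7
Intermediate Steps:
(1 + q(-2, 2))*(-2) = (1 - 5/(-2))*(-2) = (1 - 5*(-½))*(-2) = (1 + 5/2)*(-2) = (7/2)*(-2) = -7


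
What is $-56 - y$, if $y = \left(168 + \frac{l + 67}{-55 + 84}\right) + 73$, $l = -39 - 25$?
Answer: $- \frac{8616}{29} \approx -297.1$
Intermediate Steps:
$l = -64$
$y = \frac{6992}{29}$ ($y = \left(168 + \frac{-64 + 67}{-55 + 84}\right) + 73 = \left(168 + \frac{3}{29}\right) + 73 = \frac{4875}{29} + 73 = \frac{6992}{29} \approx 241.1$)
$-56 - y = -56 - \frac{6992}{29} = - \frac{8616}{29}$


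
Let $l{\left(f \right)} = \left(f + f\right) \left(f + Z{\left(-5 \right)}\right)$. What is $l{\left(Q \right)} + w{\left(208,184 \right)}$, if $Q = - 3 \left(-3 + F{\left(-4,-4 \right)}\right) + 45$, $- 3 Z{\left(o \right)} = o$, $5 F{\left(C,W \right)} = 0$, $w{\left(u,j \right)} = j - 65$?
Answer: $6131$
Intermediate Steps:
$w{\left(u,j \right)} = -65 + j$
$F{\left(C,W \right)} = 0$ ($F{\left(C,W \right)} = \frac{1}{5} \cdot 0 = 0$)
$Z{\left(o \right)} = - \frac{o}{3}$
$Q = 54$ ($Q = - 3 \left(-3 + 0\right) + 45 = \left(-3\right) \left(-3\right) + 45 = 9 + 45 = 54$)
$l{\left(f \right)} = 2 f \left(\frac{5}{3} + f\right)$ ($l{\left(f \right)} = \left(f + f\right) \left(f - - \frac{5}{3}\right) = 2 f \left(f + \frac{5}{3}\right) = 2 f \left(\frac{5}{3} + f\right)$)
$l{\left(Q \right)} + w{\left(208,184 \right)} = \frac{2}{3} \cdot 54 \left(5 + 3 \cdot 54\right) + \left(-65 + 184\right) = \frac{2}{3} \cdot 54 \left(5 + 162\right) + 119 = \frac{2}{3} \cdot 54 \cdot 167 + 119 = 6012 + 119 = 6131$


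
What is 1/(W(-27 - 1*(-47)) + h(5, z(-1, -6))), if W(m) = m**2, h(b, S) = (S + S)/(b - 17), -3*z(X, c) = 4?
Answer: 9/3602 ≈ 0.0024986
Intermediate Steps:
z(X, c) = -4/3 (z(X, c) = -1/3*4 = -4/3)
h(b, S) = 2*S/(-17 + b) (h(b, S) = (2*S)/(-17 + b) = 2*S/(-17 + b))
1/(W(-27 - 1*(-47)) + h(5, z(-1, -6))) = 1/((-27 - 1*(-47))**2 + 2*(-4/3)/(-17 + 5)) = 1/((-27 + 47)**2 + 2*(-4/3)/(-12)) = 1/(20**2 + 2*(-4/3)*(-1/12)) = 1/(400 + 2/9) = 1/(3602/9) = 9/3602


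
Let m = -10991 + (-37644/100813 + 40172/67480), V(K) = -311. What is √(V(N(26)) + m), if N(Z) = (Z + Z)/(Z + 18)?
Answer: I*√32689630989064279926710/1700715310 ≈ 106.31*I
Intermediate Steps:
N(Z) = 2*Z/(18 + Z) (N(Z) = (2*Z)/(18 + Z) = 2*Z/(18 + Z))
m = -18692184561531/1700715310 (m = -10991 + (-37644*1/100813 + 40172*(1/67480)) = -10991 + (-37644/100813 + 10043/16870) = -10991 + 377410679/1700715310 = -18692184561531/1700715310 ≈ -10991.)
√(V(N(26)) + m) = √(-311 - 18692184561531/1700715310) = √(-19221107022941/1700715310) = I*√32689630989064279926710/1700715310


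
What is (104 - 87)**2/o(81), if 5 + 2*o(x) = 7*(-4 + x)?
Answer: 289/267 ≈ 1.0824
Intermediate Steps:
o(x) = -33/2 + 7*x/2 (o(x) = -5/2 + (7*(-4 + x))/2 = -5/2 + (-28 + 7*x)/2 = -5/2 + (-14 + 7*x/2) = -33/2 + 7*x/2)
(104 - 87)**2/o(81) = (104 - 87)**2/(-33/2 + (7/2)*81) = 17**2/(-33/2 + 567/2) = 289/267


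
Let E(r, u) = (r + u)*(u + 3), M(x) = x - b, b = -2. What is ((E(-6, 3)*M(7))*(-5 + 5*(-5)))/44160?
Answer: 81/736 ≈ 0.11005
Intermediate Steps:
M(x) = 2 + x (M(x) = x - 1*(-2) = x + 2 = 2 + x)
E(r, u) = (3 + u)*(r + u) (E(r, u) = (r + u)*(3 + u) = (3 + u)*(r + u))
((E(-6, 3)*M(7))*(-5 + 5*(-5)))/44160 = (((3² + 3*(-6) + 3*3 - 6*3)*(2 + 7))*(-5 + 5*(-5)))/44160 = (((9 - 18 + 9 - 18)*9)*(-5 - 25))*(1/44160) = (-18*9*(-30))*(1/44160) = -162*(-30)*(1/44160) = 4860*(1/44160) = 81/736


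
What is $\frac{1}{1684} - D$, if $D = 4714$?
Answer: $- \frac{7938375}{1684} \approx -4714.0$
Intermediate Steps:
$\frac{1}{1684} - D = \frac{1}{1684} - 4714 = - \frac{7938375}{1684}$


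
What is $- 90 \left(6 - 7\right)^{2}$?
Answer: $-90$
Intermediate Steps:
$- 90 \left(6 - 7\right)^{2} = - 90 \left(-1\right)^{2} = \left(-90\right) 1 = -90$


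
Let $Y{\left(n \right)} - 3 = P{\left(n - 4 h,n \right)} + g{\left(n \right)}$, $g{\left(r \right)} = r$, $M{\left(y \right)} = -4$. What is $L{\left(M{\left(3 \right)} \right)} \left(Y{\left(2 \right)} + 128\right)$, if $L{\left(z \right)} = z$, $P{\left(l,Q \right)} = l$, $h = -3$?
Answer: $-588$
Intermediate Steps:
$Y{\left(n \right)} = 15 + 2 n$ ($Y{\left(n \right)} = 3 + \left(\left(n - -12\right) + n\right) = 3 + \left(\left(n + 12\right) + n\right) = 3 + \left(\left(12 + n\right) + n\right) = 3 + \left(12 + 2 n\right) = 15 + 2 n$)
$L{\left(M{\left(3 \right)} \right)} \left(Y{\left(2 \right)} + 128\right) = - 4 \left(\left(15 + 2 \cdot 2\right) + 128\right) = - 4 \left(\left(15 + 4\right) + 128\right) = - 4 \left(19 + 128\right) = \left(-4\right) 147 = -588$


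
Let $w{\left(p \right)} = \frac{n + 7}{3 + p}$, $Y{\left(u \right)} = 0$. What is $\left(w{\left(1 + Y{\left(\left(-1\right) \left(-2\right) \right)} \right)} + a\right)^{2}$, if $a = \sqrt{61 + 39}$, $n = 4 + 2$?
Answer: $\frac{2809}{16} \approx 175.56$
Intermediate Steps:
$n = 6$
$a = 10$ ($a = \sqrt{100} = 10$)
$w{\left(p \right)} = \frac{13}{3 + p}$ ($w{\left(p \right)} = \frac{6 + 7}{3 + p} = \frac{13}{3 + p}$)
$\left(w{\left(1 + Y{\left(\left(-1\right) \left(-2\right) \right)} \right)} + a\right)^{2} = \left(\frac{13}{3 + \left(1 + 0\right)} + 10\right)^{2} = \left(\frac{13}{3 + 1} + 10\right)^{2} = \left(\frac{13}{4} + 10\right)^{2} = \left(\frac{53}{4}\right)^{2} = \frac{2809}{16}$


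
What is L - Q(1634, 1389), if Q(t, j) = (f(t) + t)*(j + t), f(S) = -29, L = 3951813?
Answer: -900102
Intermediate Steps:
Q(t, j) = (-29 + t)*(j + t)
L - Q(1634, 1389) = 3951813 - (1634² - 29*1389 - 29*1634 + 1389*1634) = 3951813 - (2669956 - 40281 - 47386 + 2269626) = 3951813 - 1*4851915 = 3951813 - 4851915 = -900102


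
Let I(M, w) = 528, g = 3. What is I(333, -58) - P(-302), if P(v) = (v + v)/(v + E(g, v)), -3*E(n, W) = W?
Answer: 525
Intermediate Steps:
E(n, W) = -W/3
P(v) = 3 (P(v) = (v + v)/(v - v/3) = (2*v)/((2*v/3)) = (2*v)*(3/(2*v)) = 3)
I(333, -58) - P(-302) = 528 - 1*3 = 528 - 3 = 525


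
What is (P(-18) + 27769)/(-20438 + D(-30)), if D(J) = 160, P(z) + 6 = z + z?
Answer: -27727/20278 ≈ -1.3673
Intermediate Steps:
P(z) = -6 + 2*z (P(z) = -6 + (z + z) = -6 + 2*z)
(P(-18) + 27769)/(-20438 + D(-30)) = ((-6 + 2*(-18)) + 27769)/(-20438 + 160) = ((-6 - 36) + 27769)/(-20278) = (-42 + 27769)*(-1/20278) = 27727*(-1/20278) = -27727/20278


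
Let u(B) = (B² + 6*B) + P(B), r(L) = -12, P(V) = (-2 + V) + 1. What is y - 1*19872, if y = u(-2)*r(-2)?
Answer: -19740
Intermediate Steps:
P(V) = -1 + V
u(B) = -1 + B² + 7*B (u(B) = (B² + 6*B) + (-1 + B) = -1 + B² + 7*B)
y = 132 (y = (-1 + (-2)² + 7*(-2))*(-12) = (-1 + 4 - 14)*(-12) = -11*(-12) = 132)
y - 1*19872 = 132 - 1*19872 = 132 - 19872 = -19740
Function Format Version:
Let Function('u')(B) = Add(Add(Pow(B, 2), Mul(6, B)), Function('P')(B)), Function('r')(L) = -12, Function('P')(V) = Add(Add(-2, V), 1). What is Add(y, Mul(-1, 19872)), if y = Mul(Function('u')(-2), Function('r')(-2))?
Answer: -19740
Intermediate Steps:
Function('P')(V) = Add(-1, V)
Function('u')(B) = Add(-1, Pow(B, 2), Mul(7, B)) (Function('u')(B) = Add(Add(Pow(B, 2), Mul(6, B)), Add(-1, B)) = Add(-1, Pow(B, 2), Mul(7, B)))
y = 132 (y = Mul(Add(-1, Pow(-2, 2), Mul(7, -2)), -12) = Mul(Add(-1, 4, -14), -12) = Mul(-11, -12) = 132)
Add(y, Mul(-1, 19872)) = Add(132, Mul(-1, 19872)) = Add(132, -19872) = -19740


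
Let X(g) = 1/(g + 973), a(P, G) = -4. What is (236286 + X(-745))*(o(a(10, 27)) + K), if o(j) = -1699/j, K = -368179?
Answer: -26416135427851/304 ≈ -8.6895e+10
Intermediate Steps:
X(g) = 1/(973 + g)
(236286 + X(-745))*(o(a(10, 27)) + K) = (236286 + 1/(973 - 745))*(-1699/(-4) - 368179) = (236286 + 1/228)*(-1699*(-1/4) - 368179) = (236286 + 1/228)*(1699/4 - 368179) = (53873209/228)*(-1471017/4) = -26416135427851/304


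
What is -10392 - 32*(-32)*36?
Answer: 26472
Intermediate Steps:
-10392 - 32*(-32)*36 = -10392 - (-1024)*36 = -10392 - 1*(-36864) = -10392 + 36864 = 26472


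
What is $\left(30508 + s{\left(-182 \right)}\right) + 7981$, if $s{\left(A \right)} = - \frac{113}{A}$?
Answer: $\frac{7005111}{182} \approx 38490.0$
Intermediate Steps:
$\left(30508 + s{\left(-182 \right)}\right) + 7981 = \left(30508 - \frac{113}{-182}\right) + 7981 = \left(30508 - - \frac{113}{182}\right) + 7981 = \left(30508 + \frac{113}{182}\right) + 7981 = \frac{5552569}{182} + 7981 = \frac{7005111}{182}$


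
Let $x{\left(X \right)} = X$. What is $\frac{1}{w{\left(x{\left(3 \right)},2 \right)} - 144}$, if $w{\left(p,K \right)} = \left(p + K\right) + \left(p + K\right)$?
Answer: $- \frac{1}{134} \approx -0.0074627$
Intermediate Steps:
$w{\left(p,K \right)} = 2 K + 2 p$ ($w{\left(p,K \right)} = \left(K + p\right) + \left(K + p\right) = 2 K + 2 p$)
$\frac{1}{w{\left(x{\left(3 \right)},2 \right)} - 144} = \frac{1}{\left(2 \cdot 2 + 2 \cdot 3\right) - 144} = \frac{1}{\left(4 + 6\right) - 144} = \frac{1}{10 - 144} = \frac{1}{-134} = - \frac{1}{134}$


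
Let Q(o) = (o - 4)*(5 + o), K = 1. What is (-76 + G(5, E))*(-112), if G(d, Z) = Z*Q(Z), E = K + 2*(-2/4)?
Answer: 8512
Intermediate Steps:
E = 0 (E = 1 + 2*(-2/4) = 1 + 2*(-2*1/4) = 1 + 2*(-1/2) = 1 - 1 = 0)
Q(o) = (-4 + o)*(5 + o)
G(d, Z) = Z*(-20 + Z + Z**2)
(-76 + G(5, E))*(-112) = (-76 + 0*(-20 + 0 + 0**2))*(-112) = (-76 + 0*(-20 + 0 + 0))*(-112) = (-76 + 0*(-20))*(-112) = (-76 + 0)*(-112) = -76*(-112) = 8512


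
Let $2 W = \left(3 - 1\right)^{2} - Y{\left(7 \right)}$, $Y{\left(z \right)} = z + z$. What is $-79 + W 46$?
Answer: $-309$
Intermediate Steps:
$Y{\left(z \right)} = 2 z$
$W = -5$ ($W = \frac{\left(3 - 1\right)^{2} - 2 \cdot 7}{2} = \frac{2^{2} - 14}{2} = \frac{4 - 14}{2} = \frac{1}{2} \left(-10\right) = -5$)
$-79 + W 46 = -79 - 230 = -309$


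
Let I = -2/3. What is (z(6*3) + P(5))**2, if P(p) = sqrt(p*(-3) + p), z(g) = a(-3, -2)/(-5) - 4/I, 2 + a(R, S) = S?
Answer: 906/25 + 68*I*sqrt(10)/5 ≈ 36.24 + 43.007*I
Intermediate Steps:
a(R, S) = -2 + S
I = -2/3 (I = -2*1/3 = -2/3 ≈ -0.66667)
z(g) = 34/5 (z(g) = (-2 - 2)/(-5) - 4/(-2/3) = -4*(-1/5) - 4*(-3/2) = 4/5 + 6 = 34/5)
P(p) = sqrt(2)*sqrt(-p) (P(p) = sqrt(-3*p + p) = sqrt(-2*p) = sqrt(2)*sqrt(-p))
(z(6*3) + P(5))**2 = (34/5 + sqrt(2)*sqrt(-1*5))**2 = (34/5 + sqrt(2)*sqrt(-5))**2 = (34/5 + sqrt(2)*(I*sqrt(5)))**2 = (34/5 + I*sqrt(10))**2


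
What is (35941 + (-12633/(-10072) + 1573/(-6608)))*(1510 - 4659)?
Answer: -941609563851847/8319472 ≈ -1.1318e+8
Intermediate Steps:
(35941 + (-12633/(-10072) + 1573/(-6608)))*(1510 - 4659) = (35941 + (-12633*(-1/10072) + 1573*(-1/6608)))*(-3149) = (35941 + (12633/10072 - 1573/6608))*(-3149) = (35941 + 8454451/8319472)*(-3149) = (299018597603/8319472)*(-3149) = -941609563851847/8319472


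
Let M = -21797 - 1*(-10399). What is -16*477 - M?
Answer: 3766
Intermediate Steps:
M = -11398 (M = -21797 + 10399 = -11398)
-16*477 - M = -16*477 - 1*(-11398) = -7632 + 11398 = 3766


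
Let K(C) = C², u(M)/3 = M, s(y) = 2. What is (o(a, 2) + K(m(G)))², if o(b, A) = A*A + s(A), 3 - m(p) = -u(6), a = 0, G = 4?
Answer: 199809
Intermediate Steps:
u(M) = 3*M
m(p) = 21 (m(p) = 3 - (-1)*3*6 = 3 - (-1)*18 = 3 - 1*(-18) = 3 + 18 = 21)
o(b, A) = 2 + A² (o(b, A) = A*A + 2 = A² + 2 = 2 + A²)
(o(a, 2) + K(m(G)))² = ((2 + 2²) + 21²)² = ((2 + 4) + 441)² = (6 + 441)² = 447² = 199809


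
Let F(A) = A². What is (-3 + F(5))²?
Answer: 484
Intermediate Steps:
(-3 + F(5))² = (-3 + 5²)² = (-3 + 25)² = 22² = 484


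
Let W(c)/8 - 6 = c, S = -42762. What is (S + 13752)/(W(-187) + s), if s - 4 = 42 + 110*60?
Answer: -14505/2599 ≈ -5.5810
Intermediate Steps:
s = 6646 (s = 4 + (42 + 110*60) = 4 + (42 + 6600) = 4 + 6642 = 6646)
W(c) = 48 + 8*c
(S + 13752)/(W(-187) + s) = (-42762 + 13752)/((48 + 8*(-187)) + 6646) = -29010/((48 - 1496) + 6646) = -29010/(-1448 + 6646) = -29010/5198 = -29010*1/5198 = -14505/2599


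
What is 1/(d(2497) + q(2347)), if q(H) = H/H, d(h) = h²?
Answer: 1/6235010 ≈ 1.6038e-7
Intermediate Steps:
q(H) = 1
1/(d(2497) + q(2347)) = 1/(2497² + 1) = 1/(6235009 + 1) = 1/6235010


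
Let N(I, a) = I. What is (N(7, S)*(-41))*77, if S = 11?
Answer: -22099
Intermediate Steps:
(N(7, S)*(-41))*77 = (7*(-41))*77 = -287*77 = -22099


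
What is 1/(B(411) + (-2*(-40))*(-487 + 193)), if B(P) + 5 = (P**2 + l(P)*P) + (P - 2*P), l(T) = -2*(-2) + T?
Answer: 1/315550 ≈ 3.1691e-6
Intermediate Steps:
l(T) = 4 + T
B(P) = -5 + P**2 - P + P*(4 + P) (B(P) = -5 + ((P**2 + (4 + P)*P) + (P - 2*P)) = -5 + ((P**2 + P*(4 + P)) - P) = -5 + (P**2 - P + P*(4 + P)) = -5 + P**2 - P + P*(4 + P))
1/(B(411) + (-2*(-40))*(-487 + 193)) = 1/((-5 + 2*411**2 + 3*411) + (-2*(-40))*(-487 + 193)) = 1/((-5 + 2*168921 + 1233) + 80*(-294)) = 1/((-5 + 337842 + 1233) - 23520) = 1/(339070 - 23520) = 1/315550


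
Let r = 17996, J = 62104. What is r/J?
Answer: 4499/15526 ≈ 0.28977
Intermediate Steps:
r/J = 17996/62104 = 17996*(1/62104) = 4499/15526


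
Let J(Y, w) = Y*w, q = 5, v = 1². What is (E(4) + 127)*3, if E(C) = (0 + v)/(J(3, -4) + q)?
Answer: 2664/7 ≈ 380.57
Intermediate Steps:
v = 1
E(C) = -⅐ (E(C) = (0 + 1)/(3*(-4) + 5) = 1/(-12 + 5) = 1/(-7) = 1*(-⅐) = -⅐)
(E(4) + 127)*3 = (-⅐ + 127)*3 = (888/7)*3 = 2664/7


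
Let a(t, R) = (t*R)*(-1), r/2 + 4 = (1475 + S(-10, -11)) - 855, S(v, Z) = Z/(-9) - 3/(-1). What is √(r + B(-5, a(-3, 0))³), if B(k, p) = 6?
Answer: 2*√3277/3 ≈ 38.163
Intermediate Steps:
S(v, Z) = 3 - Z/9 (S(v, Z) = Z*(-⅑) - 3*(-1) = -Z/9 + 3 = 3 - Z/9)
r = 11164/9 (r = -8 + 2*((1475 + (3 - ⅑*(-11))) - 855) = -8 + 2*((1475 + (3 + 11/9)) - 855) = -8 + 2*((1475 + 38/9) - 855) = -8 + 2*(13313/9 - 855) = -8 + 2*(5618/9) = -8 + 11236/9 = 11164/9 ≈ 1240.4)
a(t, R) = -R*t (a(t, R) = (R*t)*(-1) = -R*t)
√(r + B(-5, a(-3, 0))³) = √(11164/9 + 6³) = √(11164/9 + 216) = √(13108/9) = 2*√3277/3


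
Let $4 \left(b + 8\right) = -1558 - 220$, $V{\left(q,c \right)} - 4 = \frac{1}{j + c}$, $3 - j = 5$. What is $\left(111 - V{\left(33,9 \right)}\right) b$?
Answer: $- \frac{338470}{7} \approx -48353.0$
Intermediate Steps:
$j = -2$ ($j = 3 - 5 = -2$)
$V{\left(q,c \right)} = 4 + \frac{1}{-2 + c}$
$b = - \frac{905}{2}$ ($b = -8 + \frac{-1558 - 220}{4} = -8 + \frac{1}{4} \left(-1778\right) = -8 - \frac{889}{2} = - \frac{905}{2} \approx -452.5$)
$\left(111 - V{\left(33,9 \right)}\right) b = \left(111 - \frac{-7 + 4 \cdot 9}{-2 + 9}\right) \left(- \frac{905}{2}\right) = \left(111 - \frac{-7 + 36}{7}\right) \left(- \frac{905}{2}\right) = \left(111 - \frac{1}{7} \cdot 29\right) \left(- \frac{905}{2}\right) = \left(111 - \frac{29}{7}\right) \left(- \frac{905}{2}\right) = \frac{748}{7} \left(- \frac{905}{2}\right) = - \frac{338470}{7}$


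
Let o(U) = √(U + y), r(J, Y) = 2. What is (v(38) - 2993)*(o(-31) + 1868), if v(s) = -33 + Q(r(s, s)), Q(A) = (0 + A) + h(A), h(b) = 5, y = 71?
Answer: -5639492 - 6038*√10 ≈ -5.6586e+6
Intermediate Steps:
Q(A) = 5 + A (Q(A) = (0 + A) + 5 = A + 5 = 5 + A)
v(s) = -26 (v(s) = -33 + (5 + 2) = -33 + 7 = -26)
o(U) = √(71 + U) (o(U) = √(U + 71) = √(71 + U))
(v(38) - 2993)*(o(-31) + 1868) = (-26 - 2993)*(√(71 - 31) + 1868) = -3019*(√40 + 1868) = -3019*(2*√10 + 1868) = -3019*(1868 + 2*√10) = -5639492 - 6038*√10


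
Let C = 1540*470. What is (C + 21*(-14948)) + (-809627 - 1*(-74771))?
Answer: -324964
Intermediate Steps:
C = 723800
(C + 21*(-14948)) + (-809627 - 1*(-74771)) = (723800 + 21*(-14948)) + (-809627 - 1*(-74771)) = (723800 - 313908) + (-809627 + 74771) = 409892 - 734856 = -324964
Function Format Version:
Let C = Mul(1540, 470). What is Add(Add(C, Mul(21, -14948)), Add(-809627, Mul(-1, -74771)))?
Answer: -324964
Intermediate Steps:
C = 723800
Add(Add(C, Mul(21, -14948)), Add(-809627, Mul(-1, -74771))) = Add(Add(723800, Mul(21, -14948)), Add(-809627, Mul(-1, -74771))) = Add(Add(723800, -313908), Add(-809627, 74771)) = Add(409892, -734856) = -324964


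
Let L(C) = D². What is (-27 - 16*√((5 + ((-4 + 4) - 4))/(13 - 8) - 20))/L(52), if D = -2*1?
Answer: -27/4 - 12*I*√55/5 ≈ -6.75 - 17.799*I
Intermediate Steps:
D = -2
L(C) = 4 (L(C) = (-2)² = 4)
(-27 - 16*√((5 + ((-4 + 4) - 4))/(13 - 8) - 20))/L(52) = (-27 - 16*√((5 + ((-4 + 4) - 4))/(13 - 8) - 20))/4 = (-27 - 16*√((5 + (0 - 4))/5 - 20))*(¼) = (-27 - 16*√((5 - 4)*(⅕) - 20))*(¼) = (-27 - 16*√(1*(⅕) - 20))*(¼) = (-27 - 16*√(⅕ - 20))*(¼) = (-27 - 48*I*√55/5)*(¼) = -27/4 - 12*I*√55/5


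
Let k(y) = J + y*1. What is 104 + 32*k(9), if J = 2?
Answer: 456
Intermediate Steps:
k(y) = 2 + y (k(y) = 2 + y*1 = 2 + y)
104 + 32*k(9) = 104 + 32*(2 + 9) = 104 + 32*11 = 104 + 352 = 456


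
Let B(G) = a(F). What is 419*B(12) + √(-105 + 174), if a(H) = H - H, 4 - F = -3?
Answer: √69 ≈ 8.3066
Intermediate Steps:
F = 7 (F = 4 - 1*(-3) = 4 + 3 = 7)
a(H) = 0
B(G) = 0
419*B(12) + √(-105 + 174) = 419*0 + √(-105 + 174) = 0 + √69 = √69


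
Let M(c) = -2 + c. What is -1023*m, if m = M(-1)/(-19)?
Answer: -3069/19 ≈ -161.53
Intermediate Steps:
m = 3/19 (m = (-2 - 1)/(-19) = -3*(-1/19) = 3/19 ≈ 0.15789)
-1023*m = -1023*3/19 = -3069/19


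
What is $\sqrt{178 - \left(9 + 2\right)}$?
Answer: $\sqrt{167} \approx 12.923$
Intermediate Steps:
$\sqrt{178 - \left(9 + 2\right)} = \sqrt{178 - 11} = \sqrt{167}$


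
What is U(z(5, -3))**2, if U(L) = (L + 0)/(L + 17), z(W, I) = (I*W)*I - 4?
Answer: 1681/3364 ≈ 0.49970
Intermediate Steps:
z(W, I) = -4 + W*I**2 (z(W, I) = W*I**2 - 4 = -4 + W*I**2)
U(L) = L/(17 + L)
U(z(5, -3))**2 = ((-4 + 5*(-3)**2)/(17 + (-4 + 5*(-3)**2)))**2 = ((-4 + 5*9)/(17 + (-4 + 5*9)))**2 = ((-4 + 45)/(17 + (-4 + 45)))**2 = (41/(17 + 41))**2 = (41/58)**2 = 1681/3364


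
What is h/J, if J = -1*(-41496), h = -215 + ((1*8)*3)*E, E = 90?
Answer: 1945/41496 ≈ 0.046872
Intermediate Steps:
h = 1945 (h = -215 + ((1*8)*3)*90 = -215 + (8*3)*90 = -215 + 24*90 = -215 + 2160 = 1945)
J = 41496
h/J = 1945/41496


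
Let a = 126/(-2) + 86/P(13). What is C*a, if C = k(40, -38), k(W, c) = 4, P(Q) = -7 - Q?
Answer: -1346/5 ≈ -269.20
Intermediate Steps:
C = 4
a = -673/10 (a = 126/(-2) + 86/(-7 - 1*13) = 126*(-1/2) + 86/(-7 - 13) = -63 + 86/(-20) = -63 + 86*(-1/20) = -63 - 43/10 = -673/10 ≈ -67.300)
C*a = 4*(-673/10) = -1346/5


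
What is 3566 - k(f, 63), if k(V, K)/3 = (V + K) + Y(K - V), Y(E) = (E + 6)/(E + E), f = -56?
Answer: 843335/238 ≈ 3543.4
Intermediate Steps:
Y(E) = (6 + E)/(2*E) (Y(E) = (6 + E)/((2*E)) = (6 + E)*(1/(2*E)) = (6 + E)/(2*E))
k(V, K) = 3*K + 3*V + 3*(6 + K - V)/(2*(K - V)) (k(V, K) = 3*((V + K) + (6 + (K - V))/(2*(K - V))) = 3*((K + V) + (6 + K - V)/(2*(K - V))) = 3*(K + V + (6 + K - V)/(2*(K - V))) = 3*K + 3*V + 3*(6 + K - V)/(2*(K - V)))
3566 - k(f, 63) = 3566 - 3*(6 + 63 - 1*(-56) + 2*(63 - 56)*(63 - 1*(-56)))/(2*(63 - 1*(-56))) = 3566 - 3*(6 + 63 + 56 + 2*7*(63 + 56))/(2*(63 + 56)) = 3566 - 3*(6 + 63 + 56 + 2*7*119)/(2*119) = 3566 - 3*(6 + 63 + 56 + 1666)/(2*119) = 3566 - 3*1791/(2*119) = 3566 - 1*5373/238 = 3566 - 5373/238 = 843335/238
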